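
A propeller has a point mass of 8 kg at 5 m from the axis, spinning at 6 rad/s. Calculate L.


Given: m = 8 kg, r = 5 m, omega = 6 rad/s
For a point mass: I = m*r^2
I = 8*5^2 = 8*25 = 200
L = I*omega = 200*6
L = 1200 kg*m^2/s

1200 kg*m^2/s


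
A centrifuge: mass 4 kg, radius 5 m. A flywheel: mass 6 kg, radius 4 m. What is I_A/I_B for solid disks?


Given: M1=4 kg, R1=5 m, M2=6 kg, R2=4 m
For a disk: I = (1/2)*M*R^2, so I_A/I_B = (M1*R1^2)/(M2*R2^2)
M1*R1^2 = 4*25 = 100
M2*R2^2 = 6*16 = 96
I_A/I_B = 100/96 = 25/24

25/24


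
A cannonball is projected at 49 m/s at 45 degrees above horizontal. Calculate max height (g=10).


Given: v0 = 49 m/s, theta = 45 deg, g = 10 m/s^2
sin^2(45) = 1/2
Using H = v0^2 * sin^2(theta) / (2*g)
H = 49^2 * 1/2 / (2*10)
H = 2401 * 1/2 / 20
H = 2401/2 / 20
H = 2401/40 m

2401/40 m


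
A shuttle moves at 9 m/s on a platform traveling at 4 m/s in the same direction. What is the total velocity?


Given: object velocity = 9 m/s, platform velocity = 4 m/s (same direction)
Using classical velocity addition: v_total = v_object + v_platform
v_total = 9 + 4
v_total = 13 m/s

13 m/s


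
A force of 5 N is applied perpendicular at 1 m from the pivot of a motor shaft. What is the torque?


Given: F = 5 N, r = 1 m, angle = 90 deg (perpendicular)
Using tau = F * r * sin(90)
sin(90) = 1
tau = 5 * 1 * 1
tau = 5 Nm

5 Nm


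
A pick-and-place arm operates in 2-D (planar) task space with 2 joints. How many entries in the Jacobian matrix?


Given: task space dimension = 2, joints = 2
Jacobian is a 2 x 2 matrix
Total entries = rows * columns
Total = 2 * 2
Total = 4

4


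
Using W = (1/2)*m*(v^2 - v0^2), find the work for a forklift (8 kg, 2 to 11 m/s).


Given: m = 8 kg, v0 = 2 m/s, v = 11 m/s
Using W = (1/2)*m*(v^2 - v0^2)
v^2 = 11^2 = 121
v0^2 = 2^2 = 4
v^2 - v0^2 = 121 - 4 = 117
W = (1/2)*8*117 = 468 J

468 J


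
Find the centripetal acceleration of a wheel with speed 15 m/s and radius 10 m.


Given: v = 15 m/s, r = 10 m
Using a_c = v^2 / r
a_c = 15^2 / 10
a_c = 225 / 10
a_c = 45/2 m/s^2

45/2 m/s^2


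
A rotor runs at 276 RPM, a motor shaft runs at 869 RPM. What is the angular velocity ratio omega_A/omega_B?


Given: RPM_A = 276, RPM_B = 869
omega = 2*pi*RPM/60, so omega_A/omega_B = RPM_A / RPM_B
omega_A/omega_B = 276 / 869
omega_A/omega_B = 276/869

276/869


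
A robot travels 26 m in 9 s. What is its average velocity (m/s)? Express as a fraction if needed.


Given: distance d = 26 m, time t = 9 s
Using v = d / t
v = 26 / 9
v = 26/9 m/s

26/9 m/s


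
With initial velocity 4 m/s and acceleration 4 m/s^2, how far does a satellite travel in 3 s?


Given: v0 = 4 m/s, a = 4 m/s^2, t = 3 s
Using s = v0*t + (1/2)*a*t^2
s = 4*3 + (1/2)*4*3^2
s = 12 + (1/2)*36
s = 12 + 18
s = 30

30 m


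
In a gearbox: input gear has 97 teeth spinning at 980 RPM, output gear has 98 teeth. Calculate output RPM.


Given: N1 = 97 teeth, w1 = 980 RPM, N2 = 98 teeth
Using N1*w1 = N2*w2
w2 = N1*w1 / N2
w2 = 97*980 / 98
w2 = 95060 / 98
w2 = 970 RPM

970 RPM


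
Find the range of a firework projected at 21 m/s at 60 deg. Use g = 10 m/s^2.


Given: v0 = 21 m/s, theta = 60 deg, g = 10 m/s^2
sin(2*60) = sin(120) = sqrt(3)/2
Using R = v0^2 * sin(2*theta) / g
R = 21^2 * (sqrt(3)/2) / 10
R = 441 * sqrt(3) / 20
R = 441/20*sqrt(3) m

441/20*sqrt(3) m


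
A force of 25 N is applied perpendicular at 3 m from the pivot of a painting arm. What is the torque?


Given: F = 25 N, r = 3 m, angle = 90 deg (perpendicular)
Using tau = F * r * sin(90)
sin(90) = 1
tau = 25 * 3 * 1
tau = 75 Nm

75 Nm


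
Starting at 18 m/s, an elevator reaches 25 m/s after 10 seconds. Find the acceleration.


Given: initial velocity v0 = 18 m/s, final velocity v = 25 m/s, time t = 10 s
Using a = (v - v0) / t
a = (25 - 18) / 10
a = 7 / 10
a = 7/10 m/s^2

7/10 m/s^2


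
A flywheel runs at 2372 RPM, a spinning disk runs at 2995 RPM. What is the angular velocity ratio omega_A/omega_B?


Given: RPM_A = 2372, RPM_B = 2995
omega = 2*pi*RPM/60, so omega_A/omega_B = RPM_A / RPM_B
omega_A/omega_B = 2372 / 2995
omega_A/omega_B = 2372/2995

2372/2995


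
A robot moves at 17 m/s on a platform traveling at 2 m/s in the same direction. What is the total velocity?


Given: object velocity = 17 m/s, platform velocity = 2 m/s (same direction)
Using classical velocity addition: v_total = v_object + v_platform
v_total = 17 + 2
v_total = 19 m/s

19 m/s


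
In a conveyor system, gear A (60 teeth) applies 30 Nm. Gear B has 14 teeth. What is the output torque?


Given: N1 = 60, N2 = 14, T1 = 30 Nm
Using T2/T1 = N2/N1
T2 = T1 * N2 / N1
T2 = 30 * 14 / 60
T2 = 420 / 60
T2 = 7 Nm

7 Nm


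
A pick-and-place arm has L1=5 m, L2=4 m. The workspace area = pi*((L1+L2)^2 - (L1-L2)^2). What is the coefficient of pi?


Given: L1 = 5, L2 = 4
(L1+L2)^2 = (9)^2 = 81
(L1-L2)^2 = (1)^2 = 1
Difference = 81 - 1 = 80
This equals 4*L1*L2 = 4*5*4 = 80
Workspace area = 80*pi

80


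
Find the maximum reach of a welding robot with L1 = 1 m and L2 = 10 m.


Given: L1 = 1 m, L2 = 10 m
For a 2-link planar arm, max reach = L1 + L2 (fully extended)
Max reach = 1 + 10
Max reach = 11 m

11 m


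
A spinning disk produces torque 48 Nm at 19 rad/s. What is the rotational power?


Given: tau = 48 Nm, omega = 19 rad/s
Using P = tau * omega
P = 48 * 19
P = 912 W

912 W


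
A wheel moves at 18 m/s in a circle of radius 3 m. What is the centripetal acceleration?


Given: v = 18 m/s, r = 3 m
Using a_c = v^2 / r
a_c = 18^2 / 3
a_c = 324 / 3
a_c = 108 m/s^2

108 m/s^2


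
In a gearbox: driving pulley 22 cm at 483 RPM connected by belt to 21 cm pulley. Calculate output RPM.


Given: D1 = 22 cm, w1 = 483 RPM, D2 = 21 cm
Using D1*w1 = D2*w2
w2 = D1*w1 / D2
w2 = 22*483 / 21
w2 = 10626 / 21
w2 = 506 RPM

506 RPM


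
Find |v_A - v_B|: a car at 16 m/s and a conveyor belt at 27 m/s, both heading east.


Given: v_A = 16 m/s east, v_B = 27 m/s east
Both move in the same direction; relative speed = |v_A - v_B|
|16 - 27| = |-11|
= 11 m/s

11 m/s


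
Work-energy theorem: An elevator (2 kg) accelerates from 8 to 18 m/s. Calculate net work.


Given: m = 2 kg, v0 = 8 m/s, v = 18 m/s
Using W = (1/2)*m*(v^2 - v0^2)
v^2 = 18^2 = 324
v0^2 = 8^2 = 64
v^2 - v0^2 = 324 - 64 = 260
W = (1/2)*2*260 = 260 J

260 J


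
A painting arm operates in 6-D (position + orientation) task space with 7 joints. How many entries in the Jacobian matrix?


Given: task space dimension = 6, joints = 7
Jacobian is a 6 x 7 matrix
Total entries = rows * columns
Total = 6 * 7
Total = 42

42


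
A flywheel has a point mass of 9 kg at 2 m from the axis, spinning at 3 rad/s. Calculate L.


Given: m = 9 kg, r = 2 m, omega = 3 rad/s
For a point mass: I = m*r^2
I = 9*2^2 = 9*4 = 36
L = I*omega = 36*3
L = 108 kg*m^2/s

108 kg*m^2/s


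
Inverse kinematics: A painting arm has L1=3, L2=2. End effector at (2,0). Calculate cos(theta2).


Given: L1 = 3, L2 = 2, target (x, y) = (2, 0)
Using cos(theta2) = (x^2 + y^2 - L1^2 - L2^2) / (2*L1*L2)
x^2 + y^2 = 2^2 + 0 = 4
L1^2 + L2^2 = 9 + 4 = 13
Numerator = 4 - 13 = -9
Denominator = 2*3*2 = 12
cos(theta2) = -9/12 = -3/4

-3/4


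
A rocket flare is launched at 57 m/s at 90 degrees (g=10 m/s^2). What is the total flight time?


Given: v0 = 57 m/s, theta = 90 deg, g = 10 m/s^2
sin(90) = 1
Using T = 2*v0*sin(theta) / g
T = 2*57*1 / 10
T = 114 / 10
T = 57/5 s

57/5 s


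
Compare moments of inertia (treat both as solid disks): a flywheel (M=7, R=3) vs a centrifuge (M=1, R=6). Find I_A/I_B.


Given: M1=7 kg, R1=3 m, M2=1 kg, R2=6 m
For a disk: I = (1/2)*M*R^2, so I_A/I_B = (M1*R1^2)/(M2*R2^2)
M1*R1^2 = 7*9 = 63
M2*R2^2 = 1*36 = 36
I_A/I_B = 63/36 = 7/4

7/4


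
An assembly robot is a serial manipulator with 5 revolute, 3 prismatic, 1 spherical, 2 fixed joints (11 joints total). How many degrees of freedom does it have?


Given: serial robot with 5 revolute, 3 prismatic, 1 spherical, 2 fixed joints
DOF contribution per joint type: revolute=1, prismatic=1, spherical=3, fixed=0
DOF = 5*1 + 3*1 + 1*3 + 2*0
DOF = 11

11


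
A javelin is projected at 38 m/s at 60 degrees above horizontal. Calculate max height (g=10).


Given: v0 = 38 m/s, theta = 60 deg, g = 10 m/s^2
sin^2(60) = 3/4
Using H = v0^2 * sin^2(theta) / (2*g)
H = 38^2 * 3/4 / (2*10)
H = 1444 * 3/4 / 20
H = 1083 / 20
H = 1083/20 m

1083/20 m


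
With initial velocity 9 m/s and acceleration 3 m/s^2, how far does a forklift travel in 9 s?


Given: v0 = 9 m/s, a = 3 m/s^2, t = 9 s
Using s = v0*t + (1/2)*a*t^2
s = 9*9 + (1/2)*3*9^2
s = 81 + (1/2)*243
s = 81 + 243/2
s = 405/2

405/2 m


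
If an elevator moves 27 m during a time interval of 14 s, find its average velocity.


Given: distance d = 27 m, time t = 14 s
Using v = d / t
v = 27 / 14
v = 27/14 m/s

27/14 m/s


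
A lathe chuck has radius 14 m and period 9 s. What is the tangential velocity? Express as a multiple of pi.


Given: radius r = 14 m, period T = 9 s
Using v = 2*pi*r / T
v = 2*pi*14 / 9
v = 28*pi / 9
v = 28/9*pi m/s

28/9*pi m/s


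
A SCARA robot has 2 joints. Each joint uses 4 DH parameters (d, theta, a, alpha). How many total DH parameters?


Given: 2 joints, 4 DH parameters per joint (d, theta, a, alpha)
Total DH parameters = number_of_joints * 4
Total = 2 * 4
Total = 8

8


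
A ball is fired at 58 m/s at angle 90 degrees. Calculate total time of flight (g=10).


Given: v0 = 58 m/s, theta = 90 deg, g = 10 m/s^2
sin(90) = 1
Using T = 2*v0*sin(theta) / g
T = 2*58*1 / 10
T = 116 / 10
T = 58/5 s

58/5 s


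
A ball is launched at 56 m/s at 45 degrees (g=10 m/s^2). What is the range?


Given: v0 = 56 m/s, theta = 45 deg, g = 10 m/s^2
sin(2*45) = sin(90) = 1
Using R = v0^2 * sin(2*theta) / g
R = 56^2 * 1 / 10
R = 3136 / 10
R = 1568/5 m

1568/5 m


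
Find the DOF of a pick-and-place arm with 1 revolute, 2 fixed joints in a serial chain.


Given: serial robot with 1 revolute, 2 fixed joints
DOF contribution per joint type: revolute=1, prismatic=1, spherical=3, fixed=0
DOF = 1*1 + 2*0
DOF = 1

1


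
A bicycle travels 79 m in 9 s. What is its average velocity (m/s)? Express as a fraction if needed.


Given: distance d = 79 m, time t = 9 s
Using v = d / t
v = 79 / 9
v = 79/9 m/s

79/9 m/s


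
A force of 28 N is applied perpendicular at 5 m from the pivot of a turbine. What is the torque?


Given: F = 28 N, r = 5 m, angle = 90 deg (perpendicular)
Using tau = F * r * sin(90)
sin(90) = 1
tau = 28 * 5 * 1
tau = 140 Nm

140 Nm


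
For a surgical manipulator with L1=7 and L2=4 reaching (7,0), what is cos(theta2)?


Given: L1 = 7, L2 = 4, target (x, y) = (7, 0)
Using cos(theta2) = (x^2 + y^2 - L1^2 - L2^2) / (2*L1*L2)
x^2 + y^2 = 7^2 + 0 = 49
L1^2 + L2^2 = 49 + 16 = 65
Numerator = 49 - 65 = -16
Denominator = 2*7*4 = 56
cos(theta2) = -16/56 = -2/7

-2/7


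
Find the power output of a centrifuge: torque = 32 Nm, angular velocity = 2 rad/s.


Given: tau = 32 Nm, omega = 2 rad/s
Using P = tau * omega
P = 32 * 2
P = 64 W

64 W


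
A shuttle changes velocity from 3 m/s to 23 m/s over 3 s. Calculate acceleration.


Given: initial velocity v0 = 3 m/s, final velocity v = 23 m/s, time t = 3 s
Using a = (v - v0) / t
a = (23 - 3) / 3
a = 20 / 3
a = 20/3 m/s^2

20/3 m/s^2


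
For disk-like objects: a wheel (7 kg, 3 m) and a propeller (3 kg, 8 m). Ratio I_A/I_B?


Given: M1=7 kg, R1=3 m, M2=3 kg, R2=8 m
For a disk: I = (1/2)*M*R^2, so I_A/I_B = (M1*R1^2)/(M2*R2^2)
M1*R1^2 = 7*9 = 63
M2*R2^2 = 3*64 = 192
I_A/I_B = 63/192 = 21/64

21/64


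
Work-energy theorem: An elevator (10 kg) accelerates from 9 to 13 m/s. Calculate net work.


Given: m = 10 kg, v0 = 9 m/s, v = 13 m/s
Using W = (1/2)*m*(v^2 - v0^2)
v^2 = 13^2 = 169
v0^2 = 9^2 = 81
v^2 - v0^2 = 169 - 81 = 88
W = (1/2)*10*88 = 440 J

440 J


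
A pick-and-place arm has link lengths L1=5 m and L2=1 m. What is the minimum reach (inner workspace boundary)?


Given: L1 = 5 m, L2 = 1 m
For a 2-link planar arm, min reach = |L1 - L2| (second link folded back)
Min reach = |5 - 1|
Min reach = 4 m

4 m


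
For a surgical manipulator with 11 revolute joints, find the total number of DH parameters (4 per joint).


Given: 11 joints, 4 DH parameters per joint (d, theta, a, alpha)
Total DH parameters = number_of_joints * 4
Total = 11 * 4
Total = 44

44


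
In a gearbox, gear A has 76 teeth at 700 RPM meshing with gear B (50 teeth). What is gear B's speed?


Given: N1 = 76 teeth, w1 = 700 RPM, N2 = 50 teeth
Using N1*w1 = N2*w2
w2 = N1*w1 / N2
w2 = 76*700 / 50
w2 = 53200 / 50
w2 = 1064 RPM

1064 RPM


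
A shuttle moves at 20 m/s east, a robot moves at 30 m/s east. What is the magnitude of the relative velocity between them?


Given: v_A = 20 m/s east, v_B = 30 m/s east
Both move in the same direction; relative speed = |v_A - v_B|
|20 - 30| = |-10|
= 10 m/s

10 m/s


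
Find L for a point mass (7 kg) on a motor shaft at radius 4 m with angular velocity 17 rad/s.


Given: m = 7 kg, r = 4 m, omega = 17 rad/s
For a point mass: I = m*r^2
I = 7*4^2 = 7*16 = 112
L = I*omega = 112*17
L = 1904 kg*m^2/s

1904 kg*m^2/s


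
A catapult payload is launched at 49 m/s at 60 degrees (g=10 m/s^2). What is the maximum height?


Given: v0 = 49 m/s, theta = 60 deg, g = 10 m/s^2
sin^2(60) = 3/4
Using H = v0^2 * sin^2(theta) / (2*g)
H = 49^2 * 3/4 / (2*10)
H = 2401 * 3/4 / 20
H = 7203/4 / 20
H = 7203/80 m

7203/80 m


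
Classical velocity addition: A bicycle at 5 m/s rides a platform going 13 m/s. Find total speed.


Given: object velocity = 5 m/s, platform velocity = 13 m/s (same direction)
Using classical velocity addition: v_total = v_object + v_platform
v_total = 5 + 13
v_total = 18 m/s

18 m/s


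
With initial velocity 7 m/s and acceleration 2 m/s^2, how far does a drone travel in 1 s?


Given: v0 = 7 m/s, a = 2 m/s^2, t = 1 s
Using s = v0*t + (1/2)*a*t^2
s = 7*1 + (1/2)*2*1^2
s = 7 + (1/2)*2
s = 7 + 1
s = 8

8 m


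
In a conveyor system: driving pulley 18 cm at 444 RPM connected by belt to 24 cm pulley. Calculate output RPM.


Given: D1 = 18 cm, w1 = 444 RPM, D2 = 24 cm
Using D1*w1 = D2*w2
w2 = D1*w1 / D2
w2 = 18*444 / 24
w2 = 7992 / 24
w2 = 333 RPM

333 RPM


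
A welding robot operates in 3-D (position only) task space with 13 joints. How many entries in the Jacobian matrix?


Given: task space dimension = 3, joints = 13
Jacobian is a 3 x 13 matrix
Total entries = rows * columns
Total = 3 * 13
Total = 39

39


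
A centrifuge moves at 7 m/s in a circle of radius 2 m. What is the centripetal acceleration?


Given: v = 7 m/s, r = 2 m
Using a_c = v^2 / r
a_c = 7^2 / 2
a_c = 49 / 2
a_c = 49/2 m/s^2

49/2 m/s^2


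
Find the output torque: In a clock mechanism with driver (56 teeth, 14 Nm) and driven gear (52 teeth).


Given: N1 = 56, N2 = 52, T1 = 14 Nm
Using T2/T1 = N2/N1
T2 = T1 * N2 / N1
T2 = 14 * 52 / 56
T2 = 728 / 56
T2 = 13 Nm

13 Nm


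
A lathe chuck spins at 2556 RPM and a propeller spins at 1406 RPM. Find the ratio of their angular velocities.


Given: RPM_A = 2556, RPM_B = 1406
omega = 2*pi*RPM/60, so omega_A/omega_B = RPM_A / RPM_B
omega_A/omega_B = 2556 / 1406
omega_A/omega_B = 1278/703

1278/703


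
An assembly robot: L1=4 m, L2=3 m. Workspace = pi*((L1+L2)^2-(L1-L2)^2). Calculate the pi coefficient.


Given: L1 = 4, L2 = 3
(L1+L2)^2 = (7)^2 = 49
(L1-L2)^2 = (1)^2 = 1
Difference = 49 - 1 = 48
This equals 4*L1*L2 = 4*4*3 = 48
Workspace area = 48*pi

48


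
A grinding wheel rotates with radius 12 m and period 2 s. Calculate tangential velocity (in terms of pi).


Given: radius r = 12 m, period T = 2 s
Using v = 2*pi*r / T
v = 2*pi*12 / 2
v = 24*pi / 2
v = 12*pi m/s

12*pi m/s


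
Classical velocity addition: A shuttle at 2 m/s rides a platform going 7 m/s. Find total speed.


Given: object velocity = 2 m/s, platform velocity = 7 m/s (same direction)
Using classical velocity addition: v_total = v_object + v_platform
v_total = 2 + 7
v_total = 9 m/s

9 m/s


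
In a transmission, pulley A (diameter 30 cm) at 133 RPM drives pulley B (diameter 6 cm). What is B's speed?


Given: D1 = 30 cm, w1 = 133 RPM, D2 = 6 cm
Using D1*w1 = D2*w2
w2 = D1*w1 / D2
w2 = 30*133 / 6
w2 = 3990 / 6
w2 = 665 RPM

665 RPM


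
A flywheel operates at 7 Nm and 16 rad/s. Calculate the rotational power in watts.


Given: tau = 7 Nm, omega = 16 rad/s
Using P = tau * omega
P = 7 * 16
P = 112 W

112 W


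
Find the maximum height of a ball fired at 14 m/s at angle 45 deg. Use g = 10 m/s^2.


Given: v0 = 14 m/s, theta = 45 deg, g = 10 m/s^2
sin^2(45) = 1/2
Using H = v0^2 * sin^2(theta) / (2*g)
H = 14^2 * 1/2 / (2*10)
H = 196 * 1/2 / 20
H = 98 / 20
H = 49/10 m

49/10 m


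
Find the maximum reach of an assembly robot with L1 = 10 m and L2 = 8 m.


Given: L1 = 10 m, L2 = 8 m
For a 2-link planar arm, max reach = L1 + L2 (fully extended)
Max reach = 10 + 8
Max reach = 18 m

18 m


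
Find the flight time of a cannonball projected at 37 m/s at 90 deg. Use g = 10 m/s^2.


Given: v0 = 37 m/s, theta = 90 deg, g = 10 m/s^2
sin(90) = 1
Using T = 2*v0*sin(theta) / g
T = 2*37*1 / 10
T = 74 / 10
T = 37/5 s

37/5 s


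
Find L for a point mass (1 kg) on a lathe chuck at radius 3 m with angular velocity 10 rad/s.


Given: m = 1 kg, r = 3 m, omega = 10 rad/s
For a point mass: I = m*r^2
I = 1*3^2 = 1*9 = 9
L = I*omega = 9*10
L = 90 kg*m^2/s

90 kg*m^2/s


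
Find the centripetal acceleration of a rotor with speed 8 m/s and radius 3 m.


Given: v = 8 m/s, r = 3 m
Using a_c = v^2 / r
a_c = 8^2 / 3
a_c = 64 / 3
a_c = 64/3 m/s^2

64/3 m/s^2


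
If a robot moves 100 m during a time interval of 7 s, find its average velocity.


Given: distance d = 100 m, time t = 7 s
Using v = d / t
v = 100 / 7
v = 100/7 m/s

100/7 m/s


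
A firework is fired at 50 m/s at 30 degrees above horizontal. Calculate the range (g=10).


Given: v0 = 50 m/s, theta = 30 deg, g = 10 m/s^2
sin(2*30) = sin(60) = sqrt(3)/2
Using R = v0^2 * sin(2*theta) / g
R = 50^2 * (sqrt(3)/2) / 10
R = 2500 * sqrt(3) / 20
R = 125*sqrt(3) m

125*sqrt(3) m


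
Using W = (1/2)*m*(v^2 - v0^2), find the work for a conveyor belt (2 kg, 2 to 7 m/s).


Given: m = 2 kg, v0 = 2 m/s, v = 7 m/s
Using W = (1/2)*m*(v^2 - v0^2)
v^2 = 7^2 = 49
v0^2 = 2^2 = 4
v^2 - v0^2 = 49 - 4 = 45
W = (1/2)*2*45 = 45 J

45 J


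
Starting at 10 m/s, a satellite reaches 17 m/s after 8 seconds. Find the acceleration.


Given: initial velocity v0 = 10 m/s, final velocity v = 17 m/s, time t = 8 s
Using a = (v - v0) / t
a = (17 - 10) / 8
a = 7 / 8
a = 7/8 m/s^2

7/8 m/s^2


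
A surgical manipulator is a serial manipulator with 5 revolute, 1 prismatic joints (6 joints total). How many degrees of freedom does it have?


Given: serial robot with 5 revolute, 1 prismatic joints
DOF contribution per joint type: revolute=1, prismatic=1, spherical=3, fixed=0
DOF = 5*1 + 1*1
DOF = 6

6


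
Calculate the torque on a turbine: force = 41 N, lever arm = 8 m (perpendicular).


Given: F = 41 N, r = 8 m, angle = 90 deg (perpendicular)
Using tau = F * r * sin(90)
sin(90) = 1
tau = 41 * 8 * 1
tau = 328 Nm

328 Nm


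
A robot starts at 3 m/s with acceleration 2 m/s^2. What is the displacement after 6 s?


Given: v0 = 3 m/s, a = 2 m/s^2, t = 6 s
Using s = v0*t + (1/2)*a*t^2
s = 3*6 + (1/2)*2*6^2
s = 18 + (1/2)*72
s = 18 + 36
s = 54

54 m


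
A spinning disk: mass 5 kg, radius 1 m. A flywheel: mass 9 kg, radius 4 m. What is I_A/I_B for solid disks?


Given: M1=5 kg, R1=1 m, M2=9 kg, R2=4 m
For a disk: I = (1/2)*M*R^2, so I_A/I_B = (M1*R1^2)/(M2*R2^2)
M1*R1^2 = 5*1 = 5
M2*R2^2 = 9*16 = 144
I_A/I_B = 5/144 = 5/144

5/144


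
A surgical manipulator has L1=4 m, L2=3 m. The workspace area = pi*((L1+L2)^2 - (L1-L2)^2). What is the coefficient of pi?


Given: L1 = 4, L2 = 3
(L1+L2)^2 = (7)^2 = 49
(L1-L2)^2 = (1)^2 = 1
Difference = 49 - 1 = 48
This equals 4*L1*L2 = 4*4*3 = 48
Workspace area = 48*pi

48


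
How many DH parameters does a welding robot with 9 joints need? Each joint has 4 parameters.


Given: 9 joints, 4 DH parameters per joint (d, theta, a, alpha)
Total DH parameters = number_of_joints * 4
Total = 9 * 4
Total = 36

36


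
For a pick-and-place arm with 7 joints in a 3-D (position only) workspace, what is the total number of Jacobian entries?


Given: task space dimension = 3, joints = 7
Jacobian is a 3 x 7 matrix
Total entries = rows * columns
Total = 3 * 7
Total = 21

21


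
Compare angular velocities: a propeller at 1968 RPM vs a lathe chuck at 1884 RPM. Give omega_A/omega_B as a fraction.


Given: RPM_A = 1968, RPM_B = 1884
omega = 2*pi*RPM/60, so omega_A/omega_B = RPM_A / RPM_B
omega_A/omega_B = 1968 / 1884
omega_A/omega_B = 164/157

164/157


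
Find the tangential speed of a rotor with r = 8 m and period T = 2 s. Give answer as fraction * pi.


Given: radius r = 8 m, period T = 2 s
Using v = 2*pi*r / T
v = 2*pi*8 / 2
v = 16*pi / 2
v = 8*pi m/s

8*pi m/s


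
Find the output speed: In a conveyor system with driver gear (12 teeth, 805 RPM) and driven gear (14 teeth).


Given: N1 = 12 teeth, w1 = 805 RPM, N2 = 14 teeth
Using N1*w1 = N2*w2
w2 = N1*w1 / N2
w2 = 12*805 / 14
w2 = 9660 / 14
w2 = 690 RPM

690 RPM


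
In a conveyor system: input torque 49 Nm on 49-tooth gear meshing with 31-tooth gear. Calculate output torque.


Given: N1 = 49, N2 = 31, T1 = 49 Nm
Using T2/T1 = N2/N1
T2 = T1 * N2 / N1
T2 = 49 * 31 / 49
T2 = 1519 / 49
T2 = 31 Nm

31 Nm


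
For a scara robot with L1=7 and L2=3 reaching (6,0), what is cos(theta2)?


Given: L1 = 7, L2 = 3, target (x, y) = (6, 0)
Using cos(theta2) = (x^2 + y^2 - L1^2 - L2^2) / (2*L1*L2)
x^2 + y^2 = 6^2 + 0 = 36
L1^2 + L2^2 = 49 + 9 = 58
Numerator = 36 - 58 = -22
Denominator = 2*7*3 = 42
cos(theta2) = -22/42 = -11/21

-11/21


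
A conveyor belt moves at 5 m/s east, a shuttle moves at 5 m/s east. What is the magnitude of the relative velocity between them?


Given: v_A = 5 m/s east, v_B = 5 m/s east
Both move in the same direction; relative speed = |v_A - v_B|
|5 - 5| = |0|
= 0 m/s

0 m/s


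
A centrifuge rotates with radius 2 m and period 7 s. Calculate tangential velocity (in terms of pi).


Given: radius r = 2 m, period T = 7 s
Using v = 2*pi*r / T
v = 2*pi*2 / 7
v = 4*pi / 7
v = 4/7*pi m/s

4/7*pi m/s


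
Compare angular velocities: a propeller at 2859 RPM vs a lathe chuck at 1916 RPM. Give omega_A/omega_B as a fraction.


Given: RPM_A = 2859, RPM_B = 1916
omega = 2*pi*RPM/60, so omega_A/omega_B = RPM_A / RPM_B
omega_A/omega_B = 2859 / 1916
omega_A/omega_B = 2859/1916

2859/1916


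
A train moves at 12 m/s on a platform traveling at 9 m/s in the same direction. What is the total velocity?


Given: object velocity = 12 m/s, platform velocity = 9 m/s (same direction)
Using classical velocity addition: v_total = v_object + v_platform
v_total = 12 + 9
v_total = 21 m/s

21 m/s


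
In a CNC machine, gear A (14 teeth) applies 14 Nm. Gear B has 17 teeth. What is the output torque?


Given: N1 = 14, N2 = 17, T1 = 14 Nm
Using T2/T1 = N2/N1
T2 = T1 * N2 / N1
T2 = 14 * 17 / 14
T2 = 238 / 14
T2 = 17 Nm

17 Nm


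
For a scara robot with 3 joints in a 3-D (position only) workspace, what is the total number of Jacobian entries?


Given: task space dimension = 3, joints = 3
Jacobian is a 3 x 3 matrix
Total entries = rows * columns
Total = 3 * 3
Total = 9

9


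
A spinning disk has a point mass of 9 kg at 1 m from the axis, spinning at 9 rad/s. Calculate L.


Given: m = 9 kg, r = 1 m, omega = 9 rad/s
For a point mass: I = m*r^2
I = 9*1^2 = 9*1 = 9
L = I*omega = 9*9
L = 81 kg*m^2/s

81 kg*m^2/s


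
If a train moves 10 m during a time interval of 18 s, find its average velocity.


Given: distance d = 10 m, time t = 18 s
Using v = d / t
v = 10 / 18
v = 5/9 m/s

5/9 m/s


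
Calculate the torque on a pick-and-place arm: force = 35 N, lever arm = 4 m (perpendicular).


Given: F = 35 N, r = 4 m, angle = 90 deg (perpendicular)
Using tau = F * r * sin(90)
sin(90) = 1
tau = 35 * 4 * 1
tau = 140 Nm

140 Nm


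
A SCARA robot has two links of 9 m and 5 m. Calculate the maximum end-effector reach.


Given: L1 = 9 m, L2 = 5 m
For a 2-link planar arm, max reach = L1 + L2 (fully extended)
Max reach = 9 + 5
Max reach = 14 m

14 m


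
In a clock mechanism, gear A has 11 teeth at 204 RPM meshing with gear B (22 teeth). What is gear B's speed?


Given: N1 = 11 teeth, w1 = 204 RPM, N2 = 22 teeth
Using N1*w1 = N2*w2
w2 = N1*w1 / N2
w2 = 11*204 / 22
w2 = 2244 / 22
w2 = 102 RPM

102 RPM


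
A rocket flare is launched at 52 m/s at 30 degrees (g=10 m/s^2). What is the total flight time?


Given: v0 = 52 m/s, theta = 30 deg, g = 10 m/s^2
sin(30) = 1/2
Using T = 2*v0*sin(theta) / g
T = 2*52*1/2 / 10
T = 52 / 10
T = 26/5 s

26/5 s


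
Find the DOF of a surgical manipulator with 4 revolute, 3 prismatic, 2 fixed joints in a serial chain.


Given: serial robot with 4 revolute, 3 prismatic, 2 fixed joints
DOF contribution per joint type: revolute=1, prismatic=1, spherical=3, fixed=0
DOF = 4*1 + 3*1 + 2*0
DOF = 7

7


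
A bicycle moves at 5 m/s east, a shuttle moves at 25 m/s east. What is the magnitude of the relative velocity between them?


Given: v_A = 5 m/s east, v_B = 25 m/s east
Both move in the same direction; relative speed = |v_A - v_B|
|5 - 25| = |-20|
= 20 m/s

20 m/s


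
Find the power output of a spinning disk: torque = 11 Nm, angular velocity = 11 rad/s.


Given: tau = 11 Nm, omega = 11 rad/s
Using P = tau * omega
P = 11 * 11
P = 121 W

121 W


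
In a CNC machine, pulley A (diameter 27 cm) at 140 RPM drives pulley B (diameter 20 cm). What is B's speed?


Given: D1 = 27 cm, w1 = 140 RPM, D2 = 20 cm
Using D1*w1 = D2*w2
w2 = D1*w1 / D2
w2 = 27*140 / 20
w2 = 3780 / 20
w2 = 189 RPM

189 RPM


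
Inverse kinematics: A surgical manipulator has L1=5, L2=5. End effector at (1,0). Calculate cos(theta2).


Given: L1 = 5, L2 = 5, target (x, y) = (1, 0)
Using cos(theta2) = (x^2 + y^2 - L1^2 - L2^2) / (2*L1*L2)
x^2 + y^2 = 1^2 + 0 = 1
L1^2 + L2^2 = 25 + 25 = 50
Numerator = 1 - 50 = -49
Denominator = 2*5*5 = 50
cos(theta2) = -49/50 = -49/50

-49/50


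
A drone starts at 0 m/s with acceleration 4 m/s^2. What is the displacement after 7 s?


Given: v0 = 0 m/s, a = 4 m/s^2, t = 7 s
Using s = v0*t + (1/2)*a*t^2
s = 0*7 + (1/2)*4*7^2
s = 0 + (1/2)*196
s = 0 + 98
s = 98

98 m


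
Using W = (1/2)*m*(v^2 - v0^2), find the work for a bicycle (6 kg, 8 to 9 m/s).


Given: m = 6 kg, v0 = 8 m/s, v = 9 m/s
Using W = (1/2)*m*(v^2 - v0^2)
v^2 = 9^2 = 81
v0^2 = 8^2 = 64
v^2 - v0^2 = 81 - 64 = 17
W = (1/2)*6*17 = 51 J

51 J


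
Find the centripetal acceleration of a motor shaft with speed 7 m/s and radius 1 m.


Given: v = 7 m/s, r = 1 m
Using a_c = v^2 / r
a_c = 7^2 / 1
a_c = 49 / 1
a_c = 49 m/s^2

49 m/s^2


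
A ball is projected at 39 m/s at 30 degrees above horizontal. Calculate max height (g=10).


Given: v0 = 39 m/s, theta = 30 deg, g = 10 m/s^2
sin^2(30) = 1/4
Using H = v0^2 * sin^2(theta) / (2*g)
H = 39^2 * 1/4 / (2*10)
H = 1521 * 1/4 / 20
H = 1521/4 / 20
H = 1521/80 m

1521/80 m


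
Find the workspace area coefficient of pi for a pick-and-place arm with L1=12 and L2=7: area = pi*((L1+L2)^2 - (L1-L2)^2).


Given: L1 = 12, L2 = 7
(L1+L2)^2 = (19)^2 = 361
(L1-L2)^2 = (5)^2 = 25
Difference = 361 - 25 = 336
This equals 4*L1*L2 = 4*12*7 = 336
Workspace area = 336*pi

336


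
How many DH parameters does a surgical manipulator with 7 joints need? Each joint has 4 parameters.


Given: 7 joints, 4 DH parameters per joint (d, theta, a, alpha)
Total DH parameters = number_of_joints * 4
Total = 7 * 4
Total = 28

28


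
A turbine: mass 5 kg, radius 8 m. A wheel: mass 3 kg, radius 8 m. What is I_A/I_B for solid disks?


Given: M1=5 kg, R1=8 m, M2=3 kg, R2=8 m
For a disk: I = (1/2)*M*R^2, so I_A/I_B = (M1*R1^2)/(M2*R2^2)
M1*R1^2 = 5*64 = 320
M2*R2^2 = 3*64 = 192
I_A/I_B = 320/192 = 5/3

5/3


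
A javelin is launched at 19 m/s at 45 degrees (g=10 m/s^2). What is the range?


Given: v0 = 19 m/s, theta = 45 deg, g = 10 m/s^2
sin(2*45) = sin(90) = 1
Using R = v0^2 * sin(2*theta) / g
R = 19^2 * 1 / 10
R = 361 / 10
R = 361/10 m

361/10 m


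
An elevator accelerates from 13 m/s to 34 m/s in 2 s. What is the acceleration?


Given: initial velocity v0 = 13 m/s, final velocity v = 34 m/s, time t = 2 s
Using a = (v - v0) / t
a = (34 - 13) / 2
a = 21 / 2
a = 21/2 m/s^2

21/2 m/s^2


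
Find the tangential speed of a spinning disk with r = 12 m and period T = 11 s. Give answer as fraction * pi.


Given: radius r = 12 m, period T = 11 s
Using v = 2*pi*r / T
v = 2*pi*12 / 11
v = 24*pi / 11
v = 24/11*pi m/s

24/11*pi m/s


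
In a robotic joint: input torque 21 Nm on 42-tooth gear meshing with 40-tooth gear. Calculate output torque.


Given: N1 = 42, N2 = 40, T1 = 21 Nm
Using T2/T1 = N2/N1
T2 = T1 * N2 / N1
T2 = 21 * 40 / 42
T2 = 840 / 42
T2 = 20 Nm

20 Nm


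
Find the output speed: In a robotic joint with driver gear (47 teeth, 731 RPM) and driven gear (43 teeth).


Given: N1 = 47 teeth, w1 = 731 RPM, N2 = 43 teeth
Using N1*w1 = N2*w2
w2 = N1*w1 / N2
w2 = 47*731 / 43
w2 = 34357 / 43
w2 = 799 RPM

799 RPM


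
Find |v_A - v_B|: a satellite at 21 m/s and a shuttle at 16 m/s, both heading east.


Given: v_A = 21 m/s east, v_B = 16 m/s east
Both move in the same direction; relative speed = |v_A - v_B|
|21 - 16| = |5|
= 5 m/s

5 m/s


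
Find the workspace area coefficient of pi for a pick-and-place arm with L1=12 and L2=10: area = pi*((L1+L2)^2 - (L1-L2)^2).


Given: L1 = 12, L2 = 10
(L1+L2)^2 = (22)^2 = 484
(L1-L2)^2 = (2)^2 = 4
Difference = 484 - 4 = 480
This equals 4*L1*L2 = 4*12*10 = 480
Workspace area = 480*pi

480


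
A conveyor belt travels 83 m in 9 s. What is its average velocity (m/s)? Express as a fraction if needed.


Given: distance d = 83 m, time t = 9 s
Using v = d / t
v = 83 / 9
v = 83/9 m/s

83/9 m/s


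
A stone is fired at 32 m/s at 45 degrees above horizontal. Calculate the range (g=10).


Given: v0 = 32 m/s, theta = 45 deg, g = 10 m/s^2
sin(2*45) = sin(90) = 1
Using R = v0^2 * sin(2*theta) / g
R = 32^2 * 1 / 10
R = 1024 / 10
R = 512/5 m

512/5 m


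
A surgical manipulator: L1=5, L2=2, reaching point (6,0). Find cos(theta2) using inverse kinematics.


Given: L1 = 5, L2 = 2, target (x, y) = (6, 0)
Using cos(theta2) = (x^2 + y^2 - L1^2 - L2^2) / (2*L1*L2)
x^2 + y^2 = 6^2 + 0 = 36
L1^2 + L2^2 = 25 + 4 = 29
Numerator = 36 - 29 = 7
Denominator = 2*5*2 = 20
cos(theta2) = 7/20 = 7/20

7/20


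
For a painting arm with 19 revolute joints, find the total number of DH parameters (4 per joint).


Given: 19 joints, 4 DH parameters per joint (d, theta, a, alpha)
Total DH parameters = number_of_joints * 4
Total = 19 * 4
Total = 76

76


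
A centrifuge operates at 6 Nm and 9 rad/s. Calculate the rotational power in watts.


Given: tau = 6 Nm, omega = 9 rad/s
Using P = tau * omega
P = 6 * 9
P = 54 W

54 W


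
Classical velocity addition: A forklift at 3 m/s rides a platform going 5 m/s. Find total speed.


Given: object velocity = 3 m/s, platform velocity = 5 m/s (same direction)
Using classical velocity addition: v_total = v_object + v_platform
v_total = 3 + 5
v_total = 8 m/s

8 m/s


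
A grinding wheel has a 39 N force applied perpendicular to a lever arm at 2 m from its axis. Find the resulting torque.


Given: F = 39 N, r = 2 m, angle = 90 deg (perpendicular)
Using tau = F * r * sin(90)
sin(90) = 1
tau = 39 * 2 * 1
tau = 78 Nm

78 Nm


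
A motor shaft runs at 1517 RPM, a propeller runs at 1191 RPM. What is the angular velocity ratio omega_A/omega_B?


Given: RPM_A = 1517, RPM_B = 1191
omega = 2*pi*RPM/60, so omega_A/omega_B = RPM_A / RPM_B
omega_A/omega_B = 1517 / 1191
omega_A/omega_B = 1517/1191

1517/1191


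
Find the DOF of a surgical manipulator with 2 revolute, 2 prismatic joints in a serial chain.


Given: serial robot with 2 revolute, 2 prismatic joints
DOF contribution per joint type: revolute=1, prismatic=1, spherical=3, fixed=0
DOF = 2*1 + 2*1
DOF = 4

4


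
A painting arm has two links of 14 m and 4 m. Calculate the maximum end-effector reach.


Given: L1 = 14 m, L2 = 4 m
For a 2-link planar arm, max reach = L1 + L2 (fully extended)
Max reach = 14 + 4
Max reach = 18 m

18 m


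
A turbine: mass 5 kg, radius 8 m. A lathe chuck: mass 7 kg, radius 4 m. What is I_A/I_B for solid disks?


Given: M1=5 kg, R1=8 m, M2=7 kg, R2=4 m
For a disk: I = (1/2)*M*R^2, so I_A/I_B = (M1*R1^2)/(M2*R2^2)
M1*R1^2 = 5*64 = 320
M2*R2^2 = 7*16 = 112
I_A/I_B = 320/112 = 20/7

20/7


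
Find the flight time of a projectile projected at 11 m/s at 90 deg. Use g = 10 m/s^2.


Given: v0 = 11 m/s, theta = 90 deg, g = 10 m/s^2
sin(90) = 1
Using T = 2*v0*sin(theta) / g
T = 2*11*1 / 10
T = 22 / 10
T = 11/5 s

11/5 s


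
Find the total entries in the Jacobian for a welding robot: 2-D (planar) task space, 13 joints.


Given: task space dimension = 2, joints = 13
Jacobian is a 2 x 13 matrix
Total entries = rows * columns
Total = 2 * 13
Total = 26

26


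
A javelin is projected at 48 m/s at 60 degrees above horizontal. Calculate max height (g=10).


Given: v0 = 48 m/s, theta = 60 deg, g = 10 m/s^2
sin^2(60) = 3/4
Using H = v0^2 * sin^2(theta) / (2*g)
H = 48^2 * 3/4 / (2*10)
H = 2304 * 3/4 / 20
H = 1728 / 20
H = 432/5 m

432/5 m


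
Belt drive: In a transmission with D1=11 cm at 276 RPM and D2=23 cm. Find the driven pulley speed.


Given: D1 = 11 cm, w1 = 276 RPM, D2 = 23 cm
Using D1*w1 = D2*w2
w2 = D1*w1 / D2
w2 = 11*276 / 23
w2 = 3036 / 23
w2 = 132 RPM

132 RPM


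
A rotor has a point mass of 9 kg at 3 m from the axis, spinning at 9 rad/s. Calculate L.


Given: m = 9 kg, r = 3 m, omega = 9 rad/s
For a point mass: I = m*r^2
I = 9*3^2 = 9*9 = 81
L = I*omega = 81*9
L = 729 kg*m^2/s

729 kg*m^2/s


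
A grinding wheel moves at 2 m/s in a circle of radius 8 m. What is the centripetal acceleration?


Given: v = 2 m/s, r = 8 m
Using a_c = v^2 / r
a_c = 2^2 / 8
a_c = 4 / 8
a_c = 1/2 m/s^2

1/2 m/s^2


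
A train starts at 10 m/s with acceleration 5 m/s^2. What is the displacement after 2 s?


Given: v0 = 10 m/s, a = 5 m/s^2, t = 2 s
Using s = v0*t + (1/2)*a*t^2
s = 10*2 + (1/2)*5*2^2
s = 20 + (1/2)*20
s = 20 + 10
s = 30

30 m


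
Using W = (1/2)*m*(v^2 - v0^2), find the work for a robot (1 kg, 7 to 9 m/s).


Given: m = 1 kg, v0 = 7 m/s, v = 9 m/s
Using W = (1/2)*m*(v^2 - v0^2)
v^2 = 9^2 = 81
v0^2 = 7^2 = 49
v^2 - v0^2 = 81 - 49 = 32
W = (1/2)*1*32 = 16 J

16 J


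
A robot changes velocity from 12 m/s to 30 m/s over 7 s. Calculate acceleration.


Given: initial velocity v0 = 12 m/s, final velocity v = 30 m/s, time t = 7 s
Using a = (v - v0) / t
a = (30 - 12) / 7
a = 18 / 7
a = 18/7 m/s^2

18/7 m/s^2


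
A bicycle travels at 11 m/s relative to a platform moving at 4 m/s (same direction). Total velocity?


Given: object velocity = 11 m/s, platform velocity = 4 m/s (same direction)
Using classical velocity addition: v_total = v_object + v_platform
v_total = 11 + 4
v_total = 15 m/s

15 m/s


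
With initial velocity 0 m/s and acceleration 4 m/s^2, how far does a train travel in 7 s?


Given: v0 = 0 m/s, a = 4 m/s^2, t = 7 s
Using s = v0*t + (1/2)*a*t^2
s = 0*7 + (1/2)*4*7^2
s = 0 + (1/2)*196
s = 0 + 98
s = 98

98 m


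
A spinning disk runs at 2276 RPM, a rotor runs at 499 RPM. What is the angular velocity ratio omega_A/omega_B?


Given: RPM_A = 2276, RPM_B = 499
omega = 2*pi*RPM/60, so omega_A/omega_B = RPM_A / RPM_B
omega_A/omega_B = 2276 / 499
omega_A/omega_B = 2276/499

2276/499


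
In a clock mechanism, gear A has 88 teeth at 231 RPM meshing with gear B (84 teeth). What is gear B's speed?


Given: N1 = 88 teeth, w1 = 231 RPM, N2 = 84 teeth
Using N1*w1 = N2*w2
w2 = N1*w1 / N2
w2 = 88*231 / 84
w2 = 20328 / 84
w2 = 242 RPM

242 RPM


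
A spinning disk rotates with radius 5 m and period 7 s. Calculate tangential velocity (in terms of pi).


Given: radius r = 5 m, period T = 7 s
Using v = 2*pi*r / T
v = 2*pi*5 / 7
v = 10*pi / 7
v = 10/7*pi m/s

10/7*pi m/s


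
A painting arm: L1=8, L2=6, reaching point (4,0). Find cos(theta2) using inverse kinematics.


Given: L1 = 8, L2 = 6, target (x, y) = (4, 0)
Using cos(theta2) = (x^2 + y^2 - L1^2 - L2^2) / (2*L1*L2)
x^2 + y^2 = 4^2 + 0 = 16
L1^2 + L2^2 = 64 + 36 = 100
Numerator = 16 - 100 = -84
Denominator = 2*8*6 = 96
cos(theta2) = -84/96 = -7/8

-7/8


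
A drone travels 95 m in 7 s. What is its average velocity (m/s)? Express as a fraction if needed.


Given: distance d = 95 m, time t = 7 s
Using v = d / t
v = 95 / 7
v = 95/7 m/s

95/7 m/s


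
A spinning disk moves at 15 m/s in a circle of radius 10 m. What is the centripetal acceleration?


Given: v = 15 m/s, r = 10 m
Using a_c = v^2 / r
a_c = 15^2 / 10
a_c = 225 / 10
a_c = 45/2 m/s^2

45/2 m/s^2


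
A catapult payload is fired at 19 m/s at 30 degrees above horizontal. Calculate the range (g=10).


Given: v0 = 19 m/s, theta = 30 deg, g = 10 m/s^2
sin(2*30) = sin(60) = sqrt(3)/2
Using R = v0^2 * sin(2*theta) / g
R = 19^2 * (sqrt(3)/2) / 10
R = 361 * sqrt(3) / 20
R = 361/20*sqrt(3) m

361/20*sqrt(3) m


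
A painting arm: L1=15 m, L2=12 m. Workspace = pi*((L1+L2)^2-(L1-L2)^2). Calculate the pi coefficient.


Given: L1 = 15, L2 = 12
(L1+L2)^2 = (27)^2 = 729
(L1-L2)^2 = (3)^2 = 9
Difference = 729 - 9 = 720
This equals 4*L1*L2 = 4*15*12 = 720
Workspace area = 720*pi

720


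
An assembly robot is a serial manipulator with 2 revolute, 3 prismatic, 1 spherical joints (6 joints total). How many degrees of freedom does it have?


Given: serial robot with 2 revolute, 3 prismatic, 1 spherical joints
DOF contribution per joint type: revolute=1, prismatic=1, spherical=3, fixed=0
DOF = 2*1 + 3*1 + 1*3
DOF = 8

8


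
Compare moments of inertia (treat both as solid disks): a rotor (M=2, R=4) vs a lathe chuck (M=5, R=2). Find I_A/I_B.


Given: M1=2 kg, R1=4 m, M2=5 kg, R2=2 m
For a disk: I = (1/2)*M*R^2, so I_A/I_B = (M1*R1^2)/(M2*R2^2)
M1*R1^2 = 2*16 = 32
M2*R2^2 = 5*4 = 20
I_A/I_B = 32/20 = 8/5

8/5


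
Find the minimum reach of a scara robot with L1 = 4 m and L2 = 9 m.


Given: L1 = 4 m, L2 = 9 m
For a 2-link planar arm, min reach = |L1 - L2| (second link folded back)
Min reach = |4 - 9|
Min reach = 5 m

5 m


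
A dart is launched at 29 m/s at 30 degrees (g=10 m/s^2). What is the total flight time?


Given: v0 = 29 m/s, theta = 30 deg, g = 10 m/s^2
sin(30) = 1/2
Using T = 2*v0*sin(theta) / g
T = 2*29*1/2 / 10
T = 29 / 10
T = 29/10 s

29/10 s


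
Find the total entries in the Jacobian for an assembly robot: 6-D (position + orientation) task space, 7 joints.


Given: task space dimension = 6, joints = 7
Jacobian is a 6 x 7 matrix
Total entries = rows * columns
Total = 6 * 7
Total = 42

42


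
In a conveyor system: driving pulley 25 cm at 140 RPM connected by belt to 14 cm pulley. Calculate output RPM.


Given: D1 = 25 cm, w1 = 140 RPM, D2 = 14 cm
Using D1*w1 = D2*w2
w2 = D1*w1 / D2
w2 = 25*140 / 14
w2 = 3500 / 14
w2 = 250 RPM

250 RPM


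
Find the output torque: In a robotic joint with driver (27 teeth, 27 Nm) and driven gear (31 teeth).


Given: N1 = 27, N2 = 31, T1 = 27 Nm
Using T2/T1 = N2/N1
T2 = T1 * N2 / N1
T2 = 27 * 31 / 27
T2 = 837 / 27
T2 = 31 Nm

31 Nm


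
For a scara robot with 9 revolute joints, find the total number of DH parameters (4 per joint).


Given: 9 joints, 4 DH parameters per joint (d, theta, a, alpha)
Total DH parameters = number_of_joints * 4
Total = 9 * 4
Total = 36

36


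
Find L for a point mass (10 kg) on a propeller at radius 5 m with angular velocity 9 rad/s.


Given: m = 10 kg, r = 5 m, omega = 9 rad/s
For a point mass: I = m*r^2
I = 10*5^2 = 10*25 = 250
L = I*omega = 250*9
L = 2250 kg*m^2/s

2250 kg*m^2/s
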